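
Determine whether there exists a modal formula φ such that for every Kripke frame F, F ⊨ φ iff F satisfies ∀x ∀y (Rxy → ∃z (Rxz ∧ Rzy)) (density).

Definable; □□p → □p defines it

This is a Sahlqvist condition; the C4 axiom □□p → □p defines it.
Suppose □□p→□p is valid. Take Rxy and set V(p)={w : xR²w}. Then □□p at x, so □p at x, so p at y, i.e. ∃z(Rxz∧Rzy).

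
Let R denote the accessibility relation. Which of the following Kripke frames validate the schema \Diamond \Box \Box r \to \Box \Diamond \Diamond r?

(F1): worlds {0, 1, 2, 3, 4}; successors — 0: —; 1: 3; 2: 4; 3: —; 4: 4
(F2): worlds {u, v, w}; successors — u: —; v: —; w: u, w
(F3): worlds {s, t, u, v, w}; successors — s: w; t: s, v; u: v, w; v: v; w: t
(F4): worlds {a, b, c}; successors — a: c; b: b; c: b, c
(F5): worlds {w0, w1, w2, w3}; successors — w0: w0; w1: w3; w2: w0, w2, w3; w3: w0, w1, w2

(F4), (F5)

This is the axiom for a generalized confluence (Geach) condition; its first-order frame correspondent is \forall x \forall y \forall z ((xRy \wedge xRz) \to \exists w (y R^2 w \wedge z R^2 w)).
(F1): fails — 1R3, 1R3 but no w with 3R²w and 3R²w.
(F2): fails — wRu, wRu but no t with uR²t and uR²t.
(F3): fails — tRs, tRv but no w* with sR²w* and vR²w*.
(F4): ✓.
(F5): ✓.
Valid on: (F4), (F5).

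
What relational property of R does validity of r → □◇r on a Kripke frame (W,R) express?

Suppose r→□◇r is valid. Take Rxy and set V(r)={x}. Then r at x, so □◇r at x, so ◇r at y, so some z with Ryz has r; z=x, i.e. Ryx.

Symmetry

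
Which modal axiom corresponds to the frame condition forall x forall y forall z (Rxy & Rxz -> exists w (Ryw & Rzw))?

This is convergence; the standard corresponding axiom is .2: ◇□q → □◇q.
Suppose ◇□q→□◇q is valid. Take Rxy, Rxz and set V(q)={w : Ryw}. Then □q at y so ◇□q at x, so □◇q at x, so ◇q at z, giving w with Rzw and Ryw.

◇□q → □◇q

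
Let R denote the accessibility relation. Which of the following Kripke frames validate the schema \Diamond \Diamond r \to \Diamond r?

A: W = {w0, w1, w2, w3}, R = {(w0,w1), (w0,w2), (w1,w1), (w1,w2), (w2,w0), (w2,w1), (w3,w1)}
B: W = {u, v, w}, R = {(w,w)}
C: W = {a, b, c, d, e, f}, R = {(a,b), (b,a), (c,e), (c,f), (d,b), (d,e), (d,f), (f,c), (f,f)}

B

This is the axiom for a generalized confluence (Geach) condition; its first-order frame correspondent is \forall x \forall y (x R^2 y \to \exists w (y = w \wedge xRw)).
A: fails — w0R²w0 but no w with w0=w and w0Rw.
B: satisfies the condition.
C: fails — aR²a but no w with a=w and aRw.
Valid on: B.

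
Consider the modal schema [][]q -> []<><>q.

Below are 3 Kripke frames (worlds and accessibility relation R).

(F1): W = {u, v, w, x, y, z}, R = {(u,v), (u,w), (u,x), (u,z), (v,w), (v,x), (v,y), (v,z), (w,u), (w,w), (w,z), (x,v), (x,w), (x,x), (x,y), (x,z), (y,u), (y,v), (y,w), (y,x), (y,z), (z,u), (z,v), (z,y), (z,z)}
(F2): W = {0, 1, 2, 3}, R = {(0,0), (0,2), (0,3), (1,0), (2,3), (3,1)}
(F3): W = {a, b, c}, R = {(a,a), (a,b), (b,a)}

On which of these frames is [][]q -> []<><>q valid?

(F1), (F3)

Frame correspondent (Sahlqvist): forall x forall z (xRz -> exists w (x R^2 w & z R^2 w)) — i.e. a generalized confluence (Geach) condition.
(F1): satisfies the condition.
(F2): fails — 2R3 but no w with 2R²w and 3R²w.
(F3): satisfies the condition.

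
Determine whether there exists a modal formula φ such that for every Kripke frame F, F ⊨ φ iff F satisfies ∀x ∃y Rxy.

Yes: it is seriality, defined by the D schema □q → ◇q.
Suppose □q→◇q is valid. At any x set V(q)=W. Then □q at x, so ◇q at x, so x has a successor.

Yes, by □q → ◇q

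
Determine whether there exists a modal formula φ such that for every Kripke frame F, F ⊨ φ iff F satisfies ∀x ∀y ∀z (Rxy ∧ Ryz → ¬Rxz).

If a class were modally definable it would be closed under surjective bounded morphisms (Goldblatt–Thomason).
The 5-cycle (worlds 0,1,2,3,4 with 0→1→2→3→4→0) is intransitive. Mapping every world to a single reflexive point • is a surjective bounded morphism; the reflexive point is not intransitive (R••∧R•• but R••).
So no modal formula (or set of formulas) defines exactly the intransitive frames.

Not modally definable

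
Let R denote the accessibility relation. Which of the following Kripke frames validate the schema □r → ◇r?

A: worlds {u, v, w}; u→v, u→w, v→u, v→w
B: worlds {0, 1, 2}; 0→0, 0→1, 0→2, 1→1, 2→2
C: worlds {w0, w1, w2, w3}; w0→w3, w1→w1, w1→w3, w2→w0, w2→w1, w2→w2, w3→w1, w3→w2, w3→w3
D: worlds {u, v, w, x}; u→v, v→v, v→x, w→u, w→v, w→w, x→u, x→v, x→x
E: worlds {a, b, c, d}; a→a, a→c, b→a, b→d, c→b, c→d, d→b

B, C, D, E

Frame correspondent (Sahlqvist): ∀x ∃y Rxy — i.e. seriality.
A: fails — world w has no successor.
B: holds.
C: holds.
D: holds.
E: holds.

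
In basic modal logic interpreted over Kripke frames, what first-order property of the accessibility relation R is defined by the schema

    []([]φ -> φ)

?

Shift-reflexivity

Suppose □(□φ→φ) is valid. Take Rxy and set V(φ)={w : Ryw}. Then at y, □φ holds; since □(□φ→φ) at x, □φ→φ at y, so φ at y, i.e. Ryy.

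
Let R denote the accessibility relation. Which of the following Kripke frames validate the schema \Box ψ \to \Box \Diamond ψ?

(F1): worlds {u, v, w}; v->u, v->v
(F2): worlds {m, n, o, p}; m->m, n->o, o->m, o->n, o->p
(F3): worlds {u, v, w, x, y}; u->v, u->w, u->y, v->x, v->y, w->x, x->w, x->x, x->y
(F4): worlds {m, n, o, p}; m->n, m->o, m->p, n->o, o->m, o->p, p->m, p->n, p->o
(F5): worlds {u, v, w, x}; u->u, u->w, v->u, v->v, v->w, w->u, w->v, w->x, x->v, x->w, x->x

Frame correspondent (Sahlqvist): \forall x \forall z (xRz \to \exists w (xRw \wedge zRw)) — i.e. a generalized confluence (Geach) condition.
(F1): fails — vRu but no t with vRt and uRt.
(F2): fails — nRo but no w with nRw and oRw.
(F3): fails — uRw but no t with uRt and wRt.
(F4): fails — nRo but no w with nRw and oRw.
(F5): satisfies the condition.
Valid on: (F5).

(F5)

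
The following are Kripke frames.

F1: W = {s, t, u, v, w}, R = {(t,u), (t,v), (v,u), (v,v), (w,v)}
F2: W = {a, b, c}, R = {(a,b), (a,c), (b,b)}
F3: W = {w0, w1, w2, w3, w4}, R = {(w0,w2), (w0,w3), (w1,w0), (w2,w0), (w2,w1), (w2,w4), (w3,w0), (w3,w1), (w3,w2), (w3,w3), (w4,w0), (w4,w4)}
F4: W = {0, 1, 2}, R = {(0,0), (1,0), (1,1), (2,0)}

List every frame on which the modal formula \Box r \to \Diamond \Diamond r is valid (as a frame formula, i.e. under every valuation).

F4

Frame correspondent (Sahlqvist): \forall x \exists w (xRw \wedge x R^2 w) — i.e. a generalized confluence (Geach) condition.
F1: fails — at s but no w* with sRw* and sR²w*.
F2: fails — at c but no w with cRw and cR²w.
F3: fails — at w1 but no w with w1Rw and w1R²w.
F4: holds.
Valid on: F4.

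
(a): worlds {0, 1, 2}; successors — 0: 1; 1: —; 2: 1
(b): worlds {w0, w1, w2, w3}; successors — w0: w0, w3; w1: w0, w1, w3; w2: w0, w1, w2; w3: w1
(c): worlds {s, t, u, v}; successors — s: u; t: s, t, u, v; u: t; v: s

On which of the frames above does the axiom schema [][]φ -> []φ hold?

(b)

The schema corresponds to density: forall x forall y (Rxy -> exists z (Rxz & Rzy)).
(a): fails — R01 but no z with R0z and Rz1.
(b): satisfies the condition.
(c): fails — Rvs but no z with Rvz and Rzs.
Valid on: (b).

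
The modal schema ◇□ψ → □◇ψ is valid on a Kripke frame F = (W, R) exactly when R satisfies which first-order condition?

Suppose ◇□ψ→□◇ψ is valid. Take Rxy, Rxz and set V(ψ)={w : Ryw}. Then □ψ at y so ◇□ψ at x, so □◇ψ at x, so ◇ψ at z, giving w with Rzw and Ryw.
Conversely, on a frame with convergence the schema holds at every world under every valuation.
So the correspondent is convergence.

convergence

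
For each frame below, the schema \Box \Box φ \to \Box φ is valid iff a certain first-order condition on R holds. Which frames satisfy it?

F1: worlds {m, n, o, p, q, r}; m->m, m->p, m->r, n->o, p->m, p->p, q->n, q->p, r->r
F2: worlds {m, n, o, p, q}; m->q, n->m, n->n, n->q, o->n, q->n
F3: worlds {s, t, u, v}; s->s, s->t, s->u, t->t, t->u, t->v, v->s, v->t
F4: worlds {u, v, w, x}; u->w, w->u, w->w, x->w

This is the axiom for density; its first-order frame correspondent is \forall x \forall y (Rxy \to \exists z (Rxz \wedge Rzy)).
F1: fails — Rno but no z with Rnz and Rzo.
F2: fails — Rmq but no z with Rmz and Rzq.
F3: holds.
F4: holds.

F3, F4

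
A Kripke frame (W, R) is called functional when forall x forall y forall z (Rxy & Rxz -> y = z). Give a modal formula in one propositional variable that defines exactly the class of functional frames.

◇s → □s

This is partial functionality; the standard corresponding axiom is CD: ◇s → □s.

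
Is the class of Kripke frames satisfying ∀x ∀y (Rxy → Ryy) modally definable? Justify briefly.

This is a Sahlqvist condition; the T□ axiom □(□r → r) defines it.
Suppose □(□r→r) is valid. Take Rxy and set V(r)={w : Ryw}. Then at y, □r holds; since □(□r→r) at x, □r→r at y, so r at y, i.e. Ryy.

Yes, by □(□r → r)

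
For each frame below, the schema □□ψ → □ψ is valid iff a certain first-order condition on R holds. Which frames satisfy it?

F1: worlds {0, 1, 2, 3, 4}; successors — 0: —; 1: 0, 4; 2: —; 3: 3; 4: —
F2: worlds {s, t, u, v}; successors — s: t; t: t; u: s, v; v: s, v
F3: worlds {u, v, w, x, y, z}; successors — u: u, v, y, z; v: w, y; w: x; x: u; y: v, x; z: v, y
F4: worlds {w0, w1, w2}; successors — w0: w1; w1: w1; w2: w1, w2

This is the axiom for density; its first-order frame correspondent is ∀x ∀y (Rxy → ∃z (Rxz ∧ Rzy)).
F1: fails — R10 but no z with R1z and Rz0.
F2: satisfies the condition.
F3: fails — Ryx but no t with Ryt and Rtx.
F4: satisfies the condition.

F2, F4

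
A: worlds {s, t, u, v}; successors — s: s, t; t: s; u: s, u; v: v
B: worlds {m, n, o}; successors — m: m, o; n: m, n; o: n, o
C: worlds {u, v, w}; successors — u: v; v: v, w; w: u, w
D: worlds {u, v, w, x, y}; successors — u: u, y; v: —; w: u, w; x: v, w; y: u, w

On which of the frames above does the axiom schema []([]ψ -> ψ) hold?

Frame correspondent (Sahlqvist): forall x forall y (Rxy -> Ryy) — i.e. shift-reflexivity.
A: fails — Rst but not Rtt.
B: holds.
C: fails — Rwu but not Ruu.
D: fails — Ruy but not Ryy.
Valid on: B.

B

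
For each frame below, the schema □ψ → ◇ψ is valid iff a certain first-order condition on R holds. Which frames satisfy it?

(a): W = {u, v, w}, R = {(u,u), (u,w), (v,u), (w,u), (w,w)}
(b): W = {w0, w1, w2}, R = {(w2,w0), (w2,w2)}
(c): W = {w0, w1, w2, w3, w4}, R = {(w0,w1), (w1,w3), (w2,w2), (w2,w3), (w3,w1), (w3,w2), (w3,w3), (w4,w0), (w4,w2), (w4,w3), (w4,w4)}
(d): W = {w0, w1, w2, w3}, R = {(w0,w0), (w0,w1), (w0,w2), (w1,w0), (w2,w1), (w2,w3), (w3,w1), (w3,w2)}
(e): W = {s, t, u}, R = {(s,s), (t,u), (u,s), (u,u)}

The schema corresponds to seriality: ∀x ∃y Rxy.
(a): satisfies the condition.
(b): fails — world w0 has no successor.
(c): satisfies the condition.
(d): satisfies the condition.
(e): satisfies the condition.

(a), (c), (d), (e)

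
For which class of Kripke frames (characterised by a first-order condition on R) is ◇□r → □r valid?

the Euclidean property

Equivalently (dual form): ◇r → □◇r.
Suppose ◇r→□◇r is valid. Take Rxy, Rxz and set V(r)={y}. Then ◇r at x, so □◇r at x, so ◇r at z, so some w with Rzw has r; w=y, i.e. Rzy. By symmetry of the argument, Ryz.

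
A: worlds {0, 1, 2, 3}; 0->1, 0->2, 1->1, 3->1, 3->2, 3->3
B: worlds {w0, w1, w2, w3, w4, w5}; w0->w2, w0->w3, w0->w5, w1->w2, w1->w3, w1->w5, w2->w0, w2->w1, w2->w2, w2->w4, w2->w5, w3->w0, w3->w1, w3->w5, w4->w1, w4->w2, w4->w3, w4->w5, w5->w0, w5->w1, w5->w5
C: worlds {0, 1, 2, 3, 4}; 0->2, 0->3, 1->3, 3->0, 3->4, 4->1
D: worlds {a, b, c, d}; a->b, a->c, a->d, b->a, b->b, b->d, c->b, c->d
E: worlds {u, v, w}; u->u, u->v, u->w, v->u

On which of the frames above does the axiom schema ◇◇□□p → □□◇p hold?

B

The schema corresponds to a generalized confluence (Geach) condition: ∀x ∀y ∀z ((xR²y ∧ xR²z) → ∃w (yR²w ∧ zRw)).
A: fails — 3R²1, 3R²2 but no w with 1R²w and 2Rw.
B: condition met.
C: fails — 0R²0, 0R²0 but no w with 0R²w and 0Rw.
D: fails — aR²a, aR²d but no w with aR²w and dRw.
E: fails — uR²u, uR²w but no t with uR²t and wRt.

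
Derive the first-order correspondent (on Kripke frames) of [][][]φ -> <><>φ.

forall x exists w (x R^3 w & x R^2 w)

This is a Sahlqvist (Geach-type) schema ◇^0□^3φ → □^0◇^2φ.
Minimal-valuation argument: fix x; take any y with xR^0y and any z with xR^0z. Set V(φ) to the set of worlds R-reachable from y in exactly 3 steps. Then □^3φ holds at y, so the antecedent holds at x; validity forces ◇^2φ at z, giving a w with zR^2w and yR^3w.
First-order correspondent: forall x exists w (x R^3 w & x R^2 w).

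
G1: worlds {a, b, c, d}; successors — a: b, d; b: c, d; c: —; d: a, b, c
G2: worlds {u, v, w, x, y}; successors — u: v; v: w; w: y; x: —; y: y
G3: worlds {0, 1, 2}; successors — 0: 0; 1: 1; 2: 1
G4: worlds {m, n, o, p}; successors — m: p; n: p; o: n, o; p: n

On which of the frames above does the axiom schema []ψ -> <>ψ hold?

G3, G4

Frame correspondent (Sahlqvist): forall x exists y Rxy — i.e. seriality.
G1: fails — world c has no successor.
G2: fails — world x has no successor.
G3: holds.
G4: holds.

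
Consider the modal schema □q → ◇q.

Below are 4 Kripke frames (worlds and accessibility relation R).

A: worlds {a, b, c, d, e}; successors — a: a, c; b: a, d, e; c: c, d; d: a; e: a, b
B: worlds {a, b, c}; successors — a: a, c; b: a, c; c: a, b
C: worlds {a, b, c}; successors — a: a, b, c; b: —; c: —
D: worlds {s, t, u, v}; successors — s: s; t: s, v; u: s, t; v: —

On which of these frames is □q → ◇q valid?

Frame correspondent (Sahlqvist): ∀x ∃y Rxy — i.e. seriality.
A: condition met.
B: condition met.
C: fails — world b has no successor.
D: fails — world v has no successor.
Valid on: A, B.

A, B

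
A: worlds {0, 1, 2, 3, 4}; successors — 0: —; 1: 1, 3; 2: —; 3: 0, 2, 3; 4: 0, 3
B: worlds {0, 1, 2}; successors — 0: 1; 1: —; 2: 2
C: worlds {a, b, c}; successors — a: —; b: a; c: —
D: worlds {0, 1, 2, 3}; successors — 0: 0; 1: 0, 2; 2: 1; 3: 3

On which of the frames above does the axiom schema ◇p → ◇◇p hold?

The schema corresponds to a generalized confluence (Geach) condition: ∀x ∀y (xRy → ∃w (y = w ∧ xR²w)).
A: ✓.
B: fails — 0R1 but no w with 1=w and 0R²w.
C: fails — bRa but no w with a=w and bR²w.
D: fails — 1R2 but no w with 2=w and 1R²w.
Valid on: A.

A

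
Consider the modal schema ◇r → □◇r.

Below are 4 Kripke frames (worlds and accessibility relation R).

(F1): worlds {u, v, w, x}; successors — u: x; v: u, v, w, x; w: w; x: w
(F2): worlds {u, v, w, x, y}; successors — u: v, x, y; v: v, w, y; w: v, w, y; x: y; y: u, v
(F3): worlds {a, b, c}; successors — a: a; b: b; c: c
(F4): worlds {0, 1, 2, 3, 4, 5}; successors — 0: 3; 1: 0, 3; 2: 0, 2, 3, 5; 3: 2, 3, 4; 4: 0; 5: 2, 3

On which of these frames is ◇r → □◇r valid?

The schema corresponds to the Euclidean property: ∀x ∀y ∀z (Rxy ∧ Rxz → Ryz).
(F1): fails — Rux and Rux but not Rxx.
(F2): fails — Ruv and Rux but not Rvx.
(F3): holds.
(F4): fails — R10 and R10 but not R00.

(F3)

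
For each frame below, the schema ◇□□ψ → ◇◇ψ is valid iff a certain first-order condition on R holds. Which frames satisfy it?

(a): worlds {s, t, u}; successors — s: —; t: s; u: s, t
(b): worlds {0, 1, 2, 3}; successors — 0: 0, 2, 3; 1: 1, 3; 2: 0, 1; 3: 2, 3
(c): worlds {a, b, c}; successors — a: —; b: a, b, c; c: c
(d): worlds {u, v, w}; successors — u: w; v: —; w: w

This is the axiom for a generalized confluence (Geach) condition; its first-order frame correspondent is ∀x ∀y (xRy → ∃w (yR²w ∧ xR²w)).
(a): fails — tRs but no w with sR²w and tR²w.
(b): satisfies the condition.
(c): fails — bRa but no w with aR²w and bR²w.
(d): satisfies the condition.

(b), (d)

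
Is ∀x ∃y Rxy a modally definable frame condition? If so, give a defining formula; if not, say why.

Definable; □p → ◇p defines it

The condition is seriality. A defining modal formula is □p → ◇p.
Suppose □p→◇p is valid. At any x set V(p)=W. Then □p at x, so ◇p at x, so x has a successor.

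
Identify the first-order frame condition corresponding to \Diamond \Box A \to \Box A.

This is frame-equivalent to ◇A → □◇A (substitute ¬A for A and contrapose).
Suppose ◇A→□◇A is valid. Take Rxy, Rxz and set V(A)={y}. Then ◇A at x, so □◇A at x, so ◇A at z, so some w with Rzw has A; w=y, i.e. Rzy. By symmetry of the argument, Ryz.
The converse is a direct semantic check.
So the correspondent is the Euclidean property.

the Euclidean property: \forall x \forall y \forall z (Rxy \wedge Rxz \to Ryz)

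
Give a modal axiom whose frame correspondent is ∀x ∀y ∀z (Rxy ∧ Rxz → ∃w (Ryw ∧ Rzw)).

◇□q → □◇q

This is convergence; the standard corresponding axiom is .2: ◇□q → □◇q.
Suppose ◇□q→□◇q is valid. Take Rxy, Rxz and set V(q)={w : Ryw}. Then □q at y so ◇□q at x, so □◇q at x, so ◇q at z, giving w with Rzw and Ryw.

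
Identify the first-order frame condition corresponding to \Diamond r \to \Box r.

This schema is the CD axiom.
It corresponds to partial functionality: \forall x \forall y \forall z (Rxy \wedge Rxz \to y = z).

Partial functionality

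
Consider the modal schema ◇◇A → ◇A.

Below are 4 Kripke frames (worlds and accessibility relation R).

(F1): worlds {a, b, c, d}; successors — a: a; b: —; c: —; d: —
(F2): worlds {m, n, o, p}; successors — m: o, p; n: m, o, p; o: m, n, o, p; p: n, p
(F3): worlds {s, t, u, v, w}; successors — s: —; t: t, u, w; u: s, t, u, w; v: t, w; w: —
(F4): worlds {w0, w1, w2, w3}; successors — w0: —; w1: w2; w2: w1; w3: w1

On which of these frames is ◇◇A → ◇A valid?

(F1)

The schema corresponds to transitivity: ∀x ∀y ∀z (Rxy ∧ Ryz → Rxz).
(F1): condition met.
(F2): fails — Rpn and Rno but not Rpo.
(F3): fails — Rvt and Rtu but not Rvu.
(F4): fails — Rw1w2 and Rw2w1 but not Rw1w1.
Valid on: (F1).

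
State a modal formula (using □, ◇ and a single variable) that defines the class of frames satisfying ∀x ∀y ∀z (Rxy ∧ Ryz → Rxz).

□s → □□s

A defining formula is □s → □□s (the 4 axiom).
Suppose □s→□□s is valid. Take Rxy, Ryz and set V(s)={w : Rxw}. Then □s at x, so □□s at x, so □s at y, so s at z, i.e. Rxz.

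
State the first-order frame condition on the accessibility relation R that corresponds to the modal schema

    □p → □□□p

This is a Sahlqvist (Geach-type) schema ◇^0□^1p → □^3◇^0p.
Minimal-valuation argument: fix x; take any y with xR^0y and any z with xR^3z. Set V(p) to the set of worlds R-reachable from y in exactly 1 step. Then □^1p holds at y, so the antecedent holds at x; validity forces ◇^0p at z, giving a w with zR^0w and yR^1w.
First-order correspondent: ∀x ∀z (xR³z → ∃w (xRw ∧ z = w)).

∀x ∀z (xR³z → ∃w (xRw ∧ z = w))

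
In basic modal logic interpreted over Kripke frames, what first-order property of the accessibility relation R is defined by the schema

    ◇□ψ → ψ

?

This is frame-equivalent to ψ → □◇ψ (substitute ¬ψ for ψ and contrapose).
Suppose ψ→□◇ψ is valid. Take Rxy and set V(ψ)={x}. Then ψ at x, so □◇ψ at x, so ◇ψ at y, so some z with Ryz has ψ; z=x, i.e. Ryx.

symmetry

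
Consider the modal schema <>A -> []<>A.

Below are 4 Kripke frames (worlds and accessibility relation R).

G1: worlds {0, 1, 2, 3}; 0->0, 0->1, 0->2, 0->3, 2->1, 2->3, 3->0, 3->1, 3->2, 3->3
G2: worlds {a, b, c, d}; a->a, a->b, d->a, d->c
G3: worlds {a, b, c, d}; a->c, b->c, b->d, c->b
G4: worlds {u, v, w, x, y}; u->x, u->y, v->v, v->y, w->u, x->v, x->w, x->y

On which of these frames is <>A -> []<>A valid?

Frame correspondent (Sahlqvist): forall x forall y forall z (Rxy & Rxz -> Ryz) — i.e. the Euclidean property.
G1: fails — R02 and R00 but not R20.
G2: fails — Rab and Raa but not Rba.
G3: fails — Rac and Rac but not Rcc.
G4: fails — Rux and Rux but not Rxx.

none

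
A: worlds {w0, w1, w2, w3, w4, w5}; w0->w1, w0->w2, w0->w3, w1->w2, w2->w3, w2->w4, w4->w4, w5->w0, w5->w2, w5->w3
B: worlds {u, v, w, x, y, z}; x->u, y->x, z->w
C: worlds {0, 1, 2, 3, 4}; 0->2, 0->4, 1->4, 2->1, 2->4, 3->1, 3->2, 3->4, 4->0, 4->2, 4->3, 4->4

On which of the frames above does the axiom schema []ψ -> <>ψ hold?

This is the axiom for seriality; its first-order frame correspondent is forall x exists y Rxy.
A: fails — world w3 has no successor.
B: fails — world u has no successor.
C: condition met.
Valid on: C.

C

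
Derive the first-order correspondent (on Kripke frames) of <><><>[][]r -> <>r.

forall x forall y (x R^3 y -> exists w (y R^2 w & xRw))

This is a Sahlqvist (Geach-type) schema ◇^3□^2r → □^0◇^1r.
First-order correspondent: forall x forall y (x R^3 y -> exists w (y R^2 w & xRw)).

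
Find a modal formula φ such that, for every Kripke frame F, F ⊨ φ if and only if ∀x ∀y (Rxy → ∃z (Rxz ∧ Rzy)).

□□q → □q

This is density; the standard corresponding axiom is C4: □□q → □q.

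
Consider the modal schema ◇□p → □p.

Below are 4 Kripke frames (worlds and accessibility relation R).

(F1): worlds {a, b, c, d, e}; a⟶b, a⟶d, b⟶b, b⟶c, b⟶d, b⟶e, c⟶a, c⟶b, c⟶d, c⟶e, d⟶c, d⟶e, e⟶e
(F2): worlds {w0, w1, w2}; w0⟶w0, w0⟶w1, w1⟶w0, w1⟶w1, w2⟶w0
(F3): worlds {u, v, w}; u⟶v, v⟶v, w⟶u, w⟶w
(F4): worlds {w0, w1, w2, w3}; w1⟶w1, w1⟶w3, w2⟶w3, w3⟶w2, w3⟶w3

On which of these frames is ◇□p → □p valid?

(F2)

The schema corresponds to the Euclidean property: ∀x ∀y ∀z (Rxy ∧ Rxz → Ryz).
(F1): fails — Rad and Rab but not Rdb.
(F2): ✓.
(F3): fails — Rwu and Rwu but not Ruu.
(F4): fails — Rw1w3 and Rw1w1 but not Rw3w1.
Valid on: (F2).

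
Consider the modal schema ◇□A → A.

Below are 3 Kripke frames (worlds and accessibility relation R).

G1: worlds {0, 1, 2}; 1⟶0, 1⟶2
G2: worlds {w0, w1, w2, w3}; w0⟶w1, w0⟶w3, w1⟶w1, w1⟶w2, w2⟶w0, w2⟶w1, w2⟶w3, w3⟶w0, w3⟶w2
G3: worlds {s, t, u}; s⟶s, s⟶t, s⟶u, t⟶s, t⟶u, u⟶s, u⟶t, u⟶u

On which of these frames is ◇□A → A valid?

This is the axiom for symmetry; its first-order frame correspondent is ∀x ∀y (Rxy → Ryx).
G1: fails — R12 but not R21.
G2: fails — Rw0w1 but not Rw1w0.
G3: holds.

G3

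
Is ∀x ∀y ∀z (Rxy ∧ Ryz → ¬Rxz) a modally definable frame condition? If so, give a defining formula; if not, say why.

No — not modally definable

Any modally definable frame class is closed under surjective bounded morphisms.
The 7-cycle (worlds w0,w1,w2,w3,w4,w5,w6 with w0→w1→w2→w3→w4→w5→w6→w0) is intransitive. Mapping every world to a single reflexive point • is a surjective bounded morphism; the reflexive point is not intransitive (R••∧R•• but R••).
So the class is not modally definable.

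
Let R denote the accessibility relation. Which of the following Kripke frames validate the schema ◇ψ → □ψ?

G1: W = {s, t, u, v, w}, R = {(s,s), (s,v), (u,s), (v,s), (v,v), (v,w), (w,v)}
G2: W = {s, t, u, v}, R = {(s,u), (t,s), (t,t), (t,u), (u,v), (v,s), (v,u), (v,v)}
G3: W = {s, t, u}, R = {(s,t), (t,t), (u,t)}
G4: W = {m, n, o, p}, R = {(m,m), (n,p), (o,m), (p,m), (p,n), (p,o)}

G3

The schema corresponds to partial functionality: ∀x ∀y ∀z (Rxy ∧ Rxz → y = z).
G1: fails — s sees both s and v.
G2: fails — t sees both s and t.
G3: satisfies the condition.
G4: fails — p sees both m and n.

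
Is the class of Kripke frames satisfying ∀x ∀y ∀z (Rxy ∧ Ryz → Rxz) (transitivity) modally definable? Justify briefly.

The condition is transitivity. A defining modal formula is □q → □□q.

Yes, by □q → □□q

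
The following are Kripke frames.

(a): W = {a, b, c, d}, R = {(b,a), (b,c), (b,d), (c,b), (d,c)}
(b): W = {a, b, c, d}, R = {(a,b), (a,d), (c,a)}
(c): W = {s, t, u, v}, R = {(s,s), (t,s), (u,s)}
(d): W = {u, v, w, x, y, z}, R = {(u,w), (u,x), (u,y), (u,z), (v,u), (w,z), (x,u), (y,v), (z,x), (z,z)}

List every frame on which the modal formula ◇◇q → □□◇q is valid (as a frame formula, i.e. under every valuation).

(c)

Frame correspondent (Sahlqvist): ∀x ∀y ∀z ((xR²y ∧ xR²z) → ∃w (y = w ∧ zRw)) — i.e. a generalized confluence (Geach) condition.
(a): fails — bR²b, bR²b but no w with b=w and bRw.
(b): fails — cR²b, cR²b but no w with b=w and bRw.
(c): satisfies the condition.
(d): fails — uR²u, uR²u but no t with u=t and uRt.
Valid on: (c).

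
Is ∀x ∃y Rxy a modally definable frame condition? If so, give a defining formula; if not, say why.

The condition is seriality. A defining modal formula is □q → ◇q.
Suppose □q→◇q is valid. At any x set V(q)=W. Then □q at x, so ◇q at x, so x has a successor.

Definable; □q → ◇q defines it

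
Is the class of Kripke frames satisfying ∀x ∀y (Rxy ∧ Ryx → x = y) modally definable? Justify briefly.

No

Modal frame validity is preserved under surjective bounded morphisms.
The 8-cycle (worlds a,b,c,d,e,f,g,h with a→b→c→d→e→f→g→h→a) is antisymmetric. Sending even-indexed worlds to s and odd-indexed worlds to t is a surjective bounded morphism onto the two-world frame with s↔t, which is not antisymmetric.
Hence antisymmetry is not modally definable.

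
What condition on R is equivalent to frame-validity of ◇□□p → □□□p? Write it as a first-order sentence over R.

∀x ∀y ∀z ((xRy ∧ xR³z) → ∃w (yR²w ∧ z = w))

This is a Sahlqvist (Geach-type) schema ◇^1□^2p → □^3◇^0p.
First-order correspondent: ∀x ∀y ∀z ((xRy ∧ xR³z) → ∃w (yR²w ∧ z = w)).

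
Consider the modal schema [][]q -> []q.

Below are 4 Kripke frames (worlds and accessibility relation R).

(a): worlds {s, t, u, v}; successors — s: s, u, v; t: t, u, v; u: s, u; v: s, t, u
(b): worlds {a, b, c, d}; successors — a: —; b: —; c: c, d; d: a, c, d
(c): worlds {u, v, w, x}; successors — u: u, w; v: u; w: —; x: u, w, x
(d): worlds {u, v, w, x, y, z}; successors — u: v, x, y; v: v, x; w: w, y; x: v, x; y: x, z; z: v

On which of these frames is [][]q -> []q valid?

(a), (b), (c)

The schema corresponds to density: forall x forall y (Rxy -> exists z (Rxz & Rzy)).
(a): satisfies the condition.
(b): satisfies the condition.
(c): satisfies the condition.
(d): fails — Ruy but no t with Rut and Rty.
Valid on: (a), (b), (c).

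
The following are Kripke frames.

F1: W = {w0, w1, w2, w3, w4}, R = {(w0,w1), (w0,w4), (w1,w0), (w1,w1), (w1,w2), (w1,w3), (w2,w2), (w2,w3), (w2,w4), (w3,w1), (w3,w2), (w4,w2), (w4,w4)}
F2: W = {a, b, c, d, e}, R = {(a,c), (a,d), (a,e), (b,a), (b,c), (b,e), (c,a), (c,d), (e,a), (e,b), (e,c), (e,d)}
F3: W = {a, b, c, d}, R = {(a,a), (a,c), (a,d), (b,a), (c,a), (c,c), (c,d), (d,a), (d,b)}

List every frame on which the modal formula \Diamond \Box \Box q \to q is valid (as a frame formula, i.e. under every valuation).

F3

Frame correspondent (Sahlqvist): \forall x \forall y (xRy \to \exists w (y R^2 w \wedge x = w)) — i.e. a generalized confluence (Geach) condition.
F1: fails — w0Rw4 but no w with w4R²w and w0=w.
F2: fails — aRc but no w with cR²w and a=w.
F3: holds.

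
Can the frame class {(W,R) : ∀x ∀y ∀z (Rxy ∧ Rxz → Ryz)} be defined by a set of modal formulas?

Yes: it is the Euclidean property, defined by the 5 schema ◇r → □◇r.
Suppose ◇r→□◇r is valid. Take Rxy, Rxz and set V(r)={y}. Then ◇r at x, so □◇r at x, so ◇r at z, so some w with Rzw has r; w=y, i.e. Rzy. By symmetry of the argument, Ryz.

Yes, by ◇r → □◇r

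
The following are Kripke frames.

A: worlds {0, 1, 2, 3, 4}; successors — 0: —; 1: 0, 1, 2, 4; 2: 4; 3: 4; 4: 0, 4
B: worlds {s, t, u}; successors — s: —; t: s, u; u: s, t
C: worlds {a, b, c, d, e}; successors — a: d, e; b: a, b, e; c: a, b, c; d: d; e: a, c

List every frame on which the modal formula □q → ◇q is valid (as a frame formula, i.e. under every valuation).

C

This is the axiom for seriality; its first-order frame correspondent is ∀x ∃y Rxy.
A: fails — world 0 has no successor.
B: fails — world s has no successor.
C: ✓.
Valid on: C.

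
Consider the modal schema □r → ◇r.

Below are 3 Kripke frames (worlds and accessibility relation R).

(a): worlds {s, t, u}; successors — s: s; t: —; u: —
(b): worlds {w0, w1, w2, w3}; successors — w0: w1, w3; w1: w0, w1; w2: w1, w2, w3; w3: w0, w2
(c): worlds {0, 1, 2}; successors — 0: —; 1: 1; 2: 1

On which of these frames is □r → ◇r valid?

Frame correspondent (Sahlqvist): ∀x ∃y Rxy — i.e. seriality.
(a): fails — world t has no successor.
(b): holds.
(c): fails — world 0 has no successor.
Valid on: (b).

(b)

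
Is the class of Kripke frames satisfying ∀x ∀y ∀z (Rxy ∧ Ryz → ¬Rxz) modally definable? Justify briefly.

Not modally definable

Any modally definable frame class is closed under surjective bounded morphisms.
The 5-cycle (worlds s,t,u,v,w with s→t→u→v→w→s) is intransitive. Mapping every world to a single reflexive point • is a surjective bounded morphism; the reflexive point is not intransitive (R••∧R•• but R••).
Hence intransitivity is not modally definable.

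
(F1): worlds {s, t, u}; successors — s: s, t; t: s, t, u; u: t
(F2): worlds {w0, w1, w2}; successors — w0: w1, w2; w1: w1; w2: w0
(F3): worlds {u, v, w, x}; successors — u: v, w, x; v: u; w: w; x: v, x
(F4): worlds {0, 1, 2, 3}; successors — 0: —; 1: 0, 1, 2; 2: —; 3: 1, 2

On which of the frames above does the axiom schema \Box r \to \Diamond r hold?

(F1), (F2), (F3)

This is the axiom for seriality; its first-order frame correspondent is \forall x \exists y Rxy.
(F1): ✓.
(F2): ✓.
(F3): ✓.
(F4): fails — world 0 has no successor.
Valid on: (F1), (F2), (F3).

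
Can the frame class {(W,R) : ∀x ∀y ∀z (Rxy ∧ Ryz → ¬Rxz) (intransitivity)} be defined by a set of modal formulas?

No

Any modally definable frame class is closed under surjective bounded morphisms.
The 5-cycle (worlds a,b,c,d,e with a→b→c→d→e→a) is intransitive. Mapping every world to a single reflexive point • is a surjective bounded morphism; the reflexive point is not intransitive (R••∧R•• but R••).
Hence intransitivity is not modally definable.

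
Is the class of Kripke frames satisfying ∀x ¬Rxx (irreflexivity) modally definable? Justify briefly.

Not modally definable

If a class were modally definable it would be closed under surjective bounded morphisms (Goldblatt–Thomason).
The 4-cycle (worlds s,t,u,v with s→t→u→v→s) is irreflexive, and the map sending every world to a single reflexive point • is a surjective bounded morphism (forth: every edge maps to (•,•); back: every world has a successor). So any modal formula valid on the 4-cycle is also valid on the reflexive point, which is not irreflexive.
Hence irreflexivity is not modally definable.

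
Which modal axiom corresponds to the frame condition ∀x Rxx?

□s → s

The condition is reflexivity. The T schema □s → s defines it.
Suppose □s→s is valid. At any x set V(s)={w : Rxw}. Then □s holds at x, so s holds at x, i.e. Rxx.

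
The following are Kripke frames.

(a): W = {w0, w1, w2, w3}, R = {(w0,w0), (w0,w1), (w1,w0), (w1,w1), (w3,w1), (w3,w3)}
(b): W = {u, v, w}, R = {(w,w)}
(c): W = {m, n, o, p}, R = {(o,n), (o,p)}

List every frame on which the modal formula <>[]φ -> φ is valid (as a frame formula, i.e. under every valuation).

The schema corresponds to symmetry: forall x forall y (Rxy -> Ryx).
(a): fails — Rw3w1 but not Rw1w3.
(b): ✓.
(c): fails — Ron but not Rno.
Valid on: (b).

(b)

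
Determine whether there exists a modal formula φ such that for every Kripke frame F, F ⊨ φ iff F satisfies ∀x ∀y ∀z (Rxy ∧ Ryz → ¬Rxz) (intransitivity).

No

Modal frame validity is preserved under surjective bounded morphisms.
The 3-cycle (worlds w0,w1,w2 with w0→w1→w2→w0) is intransitive. Mapping every world to a single reflexive point • is a surjective bounded morphism; the reflexive point is not intransitive (R••∧R•• but R••).
Hence intransitivity is not modally definable.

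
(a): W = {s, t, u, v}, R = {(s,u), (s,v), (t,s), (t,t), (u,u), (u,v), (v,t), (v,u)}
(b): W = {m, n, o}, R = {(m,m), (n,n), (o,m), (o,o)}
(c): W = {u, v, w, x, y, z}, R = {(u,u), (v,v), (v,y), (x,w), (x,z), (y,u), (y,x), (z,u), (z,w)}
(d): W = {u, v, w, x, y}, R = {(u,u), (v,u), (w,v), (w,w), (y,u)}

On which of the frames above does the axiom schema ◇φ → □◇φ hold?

none

Frame correspondent (Sahlqvist): ∀x ∀y ∀z (Rxy ∧ Rxz → Ryz) — i.e. the Euclidean property.
(a): fails — Rsv and Rsv but not Rvv.
(b): fails — Rom and Roo but not Rmo.
(c): fails — Rvy and Rvv but not Ryv.
(d): fails — Rwv and Rww but not Rvw.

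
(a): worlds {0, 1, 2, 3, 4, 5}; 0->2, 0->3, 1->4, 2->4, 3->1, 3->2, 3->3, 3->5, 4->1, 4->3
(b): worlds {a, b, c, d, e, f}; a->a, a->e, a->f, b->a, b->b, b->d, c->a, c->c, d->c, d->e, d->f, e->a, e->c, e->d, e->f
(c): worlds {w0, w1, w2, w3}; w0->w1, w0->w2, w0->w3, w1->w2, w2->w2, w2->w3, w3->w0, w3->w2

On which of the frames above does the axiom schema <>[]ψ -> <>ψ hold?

(c)

Frame correspondent (Sahlqvist): forall x forall y (xRy -> exists w (yRw & xRw)) — i.e. a generalized confluence (Geach) condition.
(a): fails — 0R2 but no w with 2Rw and 0Rw.
(b): fails — aRf but no w with fRw and aRw.
(c): condition met.
Valid on: (c).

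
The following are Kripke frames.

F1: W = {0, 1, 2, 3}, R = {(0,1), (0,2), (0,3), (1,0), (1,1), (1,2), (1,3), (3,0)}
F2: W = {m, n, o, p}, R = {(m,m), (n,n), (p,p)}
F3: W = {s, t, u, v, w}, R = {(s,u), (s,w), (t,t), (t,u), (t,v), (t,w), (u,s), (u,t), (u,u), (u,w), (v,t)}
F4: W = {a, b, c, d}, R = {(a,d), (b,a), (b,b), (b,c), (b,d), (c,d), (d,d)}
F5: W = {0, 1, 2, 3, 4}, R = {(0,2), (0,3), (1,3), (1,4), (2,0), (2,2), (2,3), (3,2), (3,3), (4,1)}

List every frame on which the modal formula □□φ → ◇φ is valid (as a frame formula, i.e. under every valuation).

F4

Frame correspondent (Sahlqvist): ∀x ∃w (xR²w ∧ xRw) — i.e. a generalized confluence (Geach) condition.
F1: fails — at 2 but no w with 2R²w and 2Rw.
F2: fails — at o but no w with oR²w and oRw.
F3: fails — at w but no w* with wR²w* and wRw*.
F4: holds.
F5: fails — at 4 but no w with 4R²w and 4Rw.
Valid on: F4.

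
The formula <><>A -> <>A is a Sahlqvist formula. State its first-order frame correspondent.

Replacing A by ¬A and contraposing gives the equivalent schema □A → □□A.
Suppose □A→□□A is valid. Take Rxy, Ryz and set V(A)={w : Rxw}. Then □A at x, so □□A at x, so □A at y, so A at z, i.e. Rxz.

Transitivity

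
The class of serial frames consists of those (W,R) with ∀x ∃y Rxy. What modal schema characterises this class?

The condition is seriality. The D schema □r → ◇r defines it.
Suppose □r→◇r is valid. At any x set V(r)=W. Then □r at x, so ◇r at x, so x has a successor.

□r → ◇r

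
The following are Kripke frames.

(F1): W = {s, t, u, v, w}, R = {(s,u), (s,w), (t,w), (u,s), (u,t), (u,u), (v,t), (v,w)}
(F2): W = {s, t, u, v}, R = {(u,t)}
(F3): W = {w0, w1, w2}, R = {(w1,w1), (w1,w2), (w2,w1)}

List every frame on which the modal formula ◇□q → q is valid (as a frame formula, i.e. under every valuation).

(F3)

The schema corresponds to symmetry: ∀x ∀y (Rxy → Ryx).
(F1): fails — Rut but not Rtu.
(F2): fails — Rut but not Rtu.
(F3): holds.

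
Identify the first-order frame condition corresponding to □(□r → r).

Suppose □(□r→r) is valid. Take Rxy and set V(r)={w : Ryw}. Then at y, □r holds; since □(□r→r) at x, □r→r at y, so r at y, i.e. Ryy.

Shift-reflexivity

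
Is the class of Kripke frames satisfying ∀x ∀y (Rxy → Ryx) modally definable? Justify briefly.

Yes, by q → □◇q

The condition is symmetry. A defining modal formula is q → □◇q.
Suppose q→□◇q is valid. Take Rxy and set V(q)={x}. Then q at x, so □◇q at x, so ◇q at y, so some z with Ryz has q; z=x, i.e. Ryx.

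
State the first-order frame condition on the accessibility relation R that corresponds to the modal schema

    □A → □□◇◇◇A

This is a Sahlqvist (Geach-type) schema ◇^0□^1A → □^2◇^3A.
Minimal-valuation argument: fix x; take any y with xR^0y and any z with xR^2z. Set V(A) to the set of worlds R-reachable from y in exactly 1 step. Then □^1A holds at y, so the antecedent holds at x; validity forces ◇^3A at z, giving a w with zR^3w and yR^1w.
First-order correspondent: ∀x ∀z (xR²z → ∃w (xRw ∧ zR³w)).

∀x ∀z (xR²z → ∃w (xRw ∧ zR³w))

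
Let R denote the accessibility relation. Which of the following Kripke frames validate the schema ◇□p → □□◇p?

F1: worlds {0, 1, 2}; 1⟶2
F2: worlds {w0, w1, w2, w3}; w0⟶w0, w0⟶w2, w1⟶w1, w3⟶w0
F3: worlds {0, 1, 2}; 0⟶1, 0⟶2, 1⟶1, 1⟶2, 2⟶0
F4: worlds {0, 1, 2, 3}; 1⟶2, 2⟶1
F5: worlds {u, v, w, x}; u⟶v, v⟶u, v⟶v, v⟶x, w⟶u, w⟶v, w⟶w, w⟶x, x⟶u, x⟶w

Frame correspondent (Sahlqvist): ∀x ∀y ∀z ((xRy ∧ xR²z) → ∃w (yRw ∧ zRw)) — i.e. a generalized confluence (Geach) condition.
F1: condition met.
F2: fails — w0Rw0, w0R²w2 but no w with w0Rw and w2Rw.
F3: fails — 0R1, 0R²2 but no w with 1Rw and 2Rw.
F4: fails — 1R2, 1R²1 but no w with 2Rw and 1Rw.
F5: fails — vRu, vR²x but no t with uRt and xRt.
Valid on: F1.

F1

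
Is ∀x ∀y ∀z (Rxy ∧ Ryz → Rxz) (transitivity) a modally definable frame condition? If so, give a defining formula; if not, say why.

Yes, by □p → □□p

Yes: it is transitivity, defined by the 4 schema □p → □□p.
Suppose □p→□□p is valid. Take Rxy, Ryz and set V(p)={w : Rxw}. Then □p at x, so □□p at x, so □p at y, so p at z, i.e. Rxz.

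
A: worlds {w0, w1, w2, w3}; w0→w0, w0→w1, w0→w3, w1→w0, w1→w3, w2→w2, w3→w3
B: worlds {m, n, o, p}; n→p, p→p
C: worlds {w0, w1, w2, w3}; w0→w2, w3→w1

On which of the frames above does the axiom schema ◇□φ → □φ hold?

This is the axiom for the Euclidean property; its first-order frame correspondent is ∀x ∀y ∀z (Rxy ∧ Rxz → Ryz).
A: fails — Rw0w1 and Rw0w1 but not Rw1w1.
B: holds.
C: fails — Rw0w2 and Rw0w2 but not Rw2w2.
Valid on: B.

B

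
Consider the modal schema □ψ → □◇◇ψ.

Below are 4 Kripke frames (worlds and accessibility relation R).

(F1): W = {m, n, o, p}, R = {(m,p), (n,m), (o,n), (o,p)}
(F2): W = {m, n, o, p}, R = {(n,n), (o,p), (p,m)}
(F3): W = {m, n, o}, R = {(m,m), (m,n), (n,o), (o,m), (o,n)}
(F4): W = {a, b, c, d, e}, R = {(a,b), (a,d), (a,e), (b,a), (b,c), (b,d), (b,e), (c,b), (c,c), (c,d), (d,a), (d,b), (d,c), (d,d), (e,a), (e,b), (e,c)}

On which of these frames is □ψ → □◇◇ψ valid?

Frame correspondent (Sahlqvist): ∀x ∀z (xRz → ∃w (xRw ∧ zR²w)) — i.e. a generalized confluence (Geach) condition.
(F1): fails — mRp but no w with mRw and pR²w.
(F2): fails — oRp but no w with oRw and pR²w.
(F3): holds.
(F4): holds.

(F3), (F4)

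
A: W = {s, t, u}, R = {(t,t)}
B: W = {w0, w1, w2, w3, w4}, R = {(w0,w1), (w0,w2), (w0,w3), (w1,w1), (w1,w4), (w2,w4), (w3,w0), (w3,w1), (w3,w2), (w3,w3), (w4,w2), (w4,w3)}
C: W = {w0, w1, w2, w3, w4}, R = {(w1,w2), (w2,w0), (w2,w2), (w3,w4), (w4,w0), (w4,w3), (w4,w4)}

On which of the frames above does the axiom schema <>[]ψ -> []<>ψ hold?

A

This is the axiom for convergence; its first-order frame correspondent is forall x forall y forall z (Rxy & Rxz -> exists w (Ryw & Rzw)).
A: condition met.
B: fails — Rw0w2 and Rw0w3 but w2 and w3 have no common successor.
C: fails — Rw2w2 and Rw2w0 but w2 and w0 have no common successor.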